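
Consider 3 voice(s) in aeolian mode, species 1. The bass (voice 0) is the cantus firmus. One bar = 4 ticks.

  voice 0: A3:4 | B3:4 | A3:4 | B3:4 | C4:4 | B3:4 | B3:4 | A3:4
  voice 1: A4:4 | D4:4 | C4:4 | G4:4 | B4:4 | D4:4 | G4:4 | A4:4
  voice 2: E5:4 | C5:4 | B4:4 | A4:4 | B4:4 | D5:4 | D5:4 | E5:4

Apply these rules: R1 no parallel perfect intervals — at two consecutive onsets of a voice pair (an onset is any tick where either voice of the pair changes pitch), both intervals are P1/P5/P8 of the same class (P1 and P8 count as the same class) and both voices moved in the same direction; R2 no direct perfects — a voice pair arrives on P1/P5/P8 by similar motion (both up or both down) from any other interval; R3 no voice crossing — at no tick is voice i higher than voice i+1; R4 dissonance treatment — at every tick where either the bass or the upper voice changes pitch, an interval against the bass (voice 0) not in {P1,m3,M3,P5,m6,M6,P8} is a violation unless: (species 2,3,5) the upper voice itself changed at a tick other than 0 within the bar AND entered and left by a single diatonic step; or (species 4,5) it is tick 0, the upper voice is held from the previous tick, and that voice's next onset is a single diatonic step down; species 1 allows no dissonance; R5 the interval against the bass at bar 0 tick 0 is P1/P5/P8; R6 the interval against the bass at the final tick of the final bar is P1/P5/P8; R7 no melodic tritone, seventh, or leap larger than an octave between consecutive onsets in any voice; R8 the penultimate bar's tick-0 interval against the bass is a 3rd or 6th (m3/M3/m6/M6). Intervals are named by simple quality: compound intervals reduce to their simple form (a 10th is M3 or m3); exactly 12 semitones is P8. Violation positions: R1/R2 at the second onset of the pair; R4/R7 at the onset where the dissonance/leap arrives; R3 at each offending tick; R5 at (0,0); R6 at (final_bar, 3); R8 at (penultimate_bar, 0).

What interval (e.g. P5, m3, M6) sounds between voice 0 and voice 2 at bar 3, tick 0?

m7

voice 0=B3 voice 2=A4 -> m7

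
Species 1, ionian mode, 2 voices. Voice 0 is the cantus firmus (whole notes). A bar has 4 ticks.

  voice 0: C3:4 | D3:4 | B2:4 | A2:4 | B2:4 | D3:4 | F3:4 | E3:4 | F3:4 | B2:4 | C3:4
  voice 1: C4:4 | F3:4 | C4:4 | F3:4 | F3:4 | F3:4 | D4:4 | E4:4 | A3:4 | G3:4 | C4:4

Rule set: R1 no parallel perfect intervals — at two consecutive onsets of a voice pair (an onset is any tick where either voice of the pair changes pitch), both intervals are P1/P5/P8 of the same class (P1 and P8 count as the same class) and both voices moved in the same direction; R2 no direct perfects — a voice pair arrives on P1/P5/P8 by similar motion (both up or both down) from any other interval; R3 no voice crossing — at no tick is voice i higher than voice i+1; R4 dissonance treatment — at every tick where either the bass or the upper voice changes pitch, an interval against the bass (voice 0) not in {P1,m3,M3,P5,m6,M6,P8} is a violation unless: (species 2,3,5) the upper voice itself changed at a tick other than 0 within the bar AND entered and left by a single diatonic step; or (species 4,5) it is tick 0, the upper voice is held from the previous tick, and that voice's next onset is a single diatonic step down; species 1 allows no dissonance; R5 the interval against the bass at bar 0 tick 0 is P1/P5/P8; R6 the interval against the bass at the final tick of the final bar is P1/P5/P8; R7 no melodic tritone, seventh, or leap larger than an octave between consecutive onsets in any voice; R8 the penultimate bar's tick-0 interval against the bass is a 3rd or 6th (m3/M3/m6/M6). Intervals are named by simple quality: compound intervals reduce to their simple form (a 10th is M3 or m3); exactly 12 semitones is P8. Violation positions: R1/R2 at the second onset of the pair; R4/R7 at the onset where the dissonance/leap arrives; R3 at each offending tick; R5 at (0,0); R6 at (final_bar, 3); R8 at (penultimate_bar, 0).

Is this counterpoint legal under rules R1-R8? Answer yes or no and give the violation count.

bar 0: v0=C3 v1=C4 (P8)
bar 1: v0=D3 v1=F3 (m3)
bar 2: v0=B2 v1=C4 (m2)
bar 3: v0=A2 v1=F3 (m6)
bar 4: v0=B2 v1=F3 (TT)
bar 5: v0=D3 v1=F3 (m3)
bar 6: v0=F3 v1=D4 (M6)
bar 7: v0=E3 v1=E4 (P8)
bar 8: v0=F3 v1=A3 (M3)
bar 9: v0=B2 v1=G3 (m6)
bar 10: v0=C3 v1=C4 (P8)
  R4 @ bar2.0: B2/C4 m2 untreated
  R4 @ bar4.0: B2/F3 TT untreated
  R7 @ bar9.0: F3->B2 leap 6st
  R2 @ bar10.0: B2/G3 m6 -> C3/C4 P8 similar

No (4 violations)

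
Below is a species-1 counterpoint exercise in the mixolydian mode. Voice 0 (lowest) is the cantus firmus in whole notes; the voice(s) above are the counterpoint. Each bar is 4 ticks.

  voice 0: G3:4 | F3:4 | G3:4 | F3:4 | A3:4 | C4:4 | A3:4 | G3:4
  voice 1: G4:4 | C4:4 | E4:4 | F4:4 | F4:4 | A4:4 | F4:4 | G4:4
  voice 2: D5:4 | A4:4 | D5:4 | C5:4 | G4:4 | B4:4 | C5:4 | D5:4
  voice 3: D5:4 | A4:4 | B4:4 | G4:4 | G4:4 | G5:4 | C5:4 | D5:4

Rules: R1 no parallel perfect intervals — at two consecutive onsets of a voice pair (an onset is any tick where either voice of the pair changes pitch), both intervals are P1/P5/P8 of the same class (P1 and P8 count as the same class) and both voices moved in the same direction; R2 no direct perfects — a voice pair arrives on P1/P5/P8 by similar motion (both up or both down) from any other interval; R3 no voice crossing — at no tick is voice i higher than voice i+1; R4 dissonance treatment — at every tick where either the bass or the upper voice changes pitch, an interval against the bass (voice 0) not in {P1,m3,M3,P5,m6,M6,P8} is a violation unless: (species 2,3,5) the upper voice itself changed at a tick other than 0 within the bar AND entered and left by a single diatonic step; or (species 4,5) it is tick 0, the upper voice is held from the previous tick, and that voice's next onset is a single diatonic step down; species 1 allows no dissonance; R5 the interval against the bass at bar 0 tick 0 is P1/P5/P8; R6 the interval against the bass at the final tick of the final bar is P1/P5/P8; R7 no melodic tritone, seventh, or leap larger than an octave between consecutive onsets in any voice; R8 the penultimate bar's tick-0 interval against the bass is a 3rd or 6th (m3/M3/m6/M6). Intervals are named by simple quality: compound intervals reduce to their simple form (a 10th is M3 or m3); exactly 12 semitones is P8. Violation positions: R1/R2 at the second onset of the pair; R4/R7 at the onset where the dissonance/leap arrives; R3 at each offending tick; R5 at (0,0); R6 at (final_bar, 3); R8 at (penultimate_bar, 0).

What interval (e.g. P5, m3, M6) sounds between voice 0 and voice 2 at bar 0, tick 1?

voice 0=G3 voice 2=D5 -> P5

P5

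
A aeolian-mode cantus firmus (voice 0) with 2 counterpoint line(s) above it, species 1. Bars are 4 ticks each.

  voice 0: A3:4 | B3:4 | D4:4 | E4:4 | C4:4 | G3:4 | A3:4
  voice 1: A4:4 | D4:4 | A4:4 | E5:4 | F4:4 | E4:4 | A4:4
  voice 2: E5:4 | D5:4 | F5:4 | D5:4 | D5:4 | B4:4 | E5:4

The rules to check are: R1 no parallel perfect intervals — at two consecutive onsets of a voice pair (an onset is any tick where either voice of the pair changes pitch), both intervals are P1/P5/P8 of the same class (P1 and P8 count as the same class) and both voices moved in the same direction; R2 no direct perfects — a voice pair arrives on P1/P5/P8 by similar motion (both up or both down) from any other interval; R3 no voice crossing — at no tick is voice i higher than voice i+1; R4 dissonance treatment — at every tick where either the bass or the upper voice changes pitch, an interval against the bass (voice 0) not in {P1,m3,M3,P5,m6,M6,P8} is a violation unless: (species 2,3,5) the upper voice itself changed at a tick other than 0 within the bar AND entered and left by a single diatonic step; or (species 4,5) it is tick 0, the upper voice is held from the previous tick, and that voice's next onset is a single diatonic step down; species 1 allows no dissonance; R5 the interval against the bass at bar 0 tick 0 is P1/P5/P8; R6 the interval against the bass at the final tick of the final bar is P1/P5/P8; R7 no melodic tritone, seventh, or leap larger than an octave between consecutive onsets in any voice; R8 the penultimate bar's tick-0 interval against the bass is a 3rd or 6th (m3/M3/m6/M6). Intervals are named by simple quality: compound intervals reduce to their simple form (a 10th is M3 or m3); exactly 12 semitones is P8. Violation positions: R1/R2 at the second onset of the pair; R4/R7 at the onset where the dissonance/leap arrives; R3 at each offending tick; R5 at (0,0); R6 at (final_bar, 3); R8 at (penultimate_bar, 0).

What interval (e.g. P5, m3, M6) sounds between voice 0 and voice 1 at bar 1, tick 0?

voice 0=B3 voice 1=D4 -> m3

m3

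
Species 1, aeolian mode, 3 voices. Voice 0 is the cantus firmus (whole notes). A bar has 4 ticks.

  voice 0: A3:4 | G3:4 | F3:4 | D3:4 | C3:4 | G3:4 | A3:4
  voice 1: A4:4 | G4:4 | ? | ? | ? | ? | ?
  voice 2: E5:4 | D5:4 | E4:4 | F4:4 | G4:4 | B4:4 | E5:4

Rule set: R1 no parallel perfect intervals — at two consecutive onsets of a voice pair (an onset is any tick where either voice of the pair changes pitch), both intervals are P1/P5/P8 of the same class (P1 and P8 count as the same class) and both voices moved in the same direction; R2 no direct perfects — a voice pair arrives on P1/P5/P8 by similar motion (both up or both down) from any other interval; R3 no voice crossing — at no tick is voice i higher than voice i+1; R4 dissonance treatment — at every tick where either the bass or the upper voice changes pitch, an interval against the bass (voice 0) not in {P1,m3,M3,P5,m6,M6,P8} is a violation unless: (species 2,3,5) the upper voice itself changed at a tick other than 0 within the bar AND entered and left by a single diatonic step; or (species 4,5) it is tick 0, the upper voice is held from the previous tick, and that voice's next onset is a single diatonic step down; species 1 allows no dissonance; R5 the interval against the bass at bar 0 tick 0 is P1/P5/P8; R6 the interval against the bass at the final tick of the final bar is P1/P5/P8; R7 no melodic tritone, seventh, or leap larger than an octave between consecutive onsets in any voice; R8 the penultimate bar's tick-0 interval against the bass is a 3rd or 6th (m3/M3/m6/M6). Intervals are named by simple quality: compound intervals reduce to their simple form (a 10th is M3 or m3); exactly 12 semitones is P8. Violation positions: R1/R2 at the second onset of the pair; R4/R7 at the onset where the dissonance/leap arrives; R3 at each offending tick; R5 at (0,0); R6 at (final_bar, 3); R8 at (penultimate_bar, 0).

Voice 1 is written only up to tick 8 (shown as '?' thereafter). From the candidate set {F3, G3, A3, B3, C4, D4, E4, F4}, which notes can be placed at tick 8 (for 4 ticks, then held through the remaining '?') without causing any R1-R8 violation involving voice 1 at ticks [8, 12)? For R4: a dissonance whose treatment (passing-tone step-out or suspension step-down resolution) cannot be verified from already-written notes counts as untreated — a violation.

{D4}

F3: violates R1,R7
G3: violates R4
A3: violates R1,R7
B3: violates R4
C4: violates R2
D4: legal
E4: violates R2,R4
F4: violates R1,R3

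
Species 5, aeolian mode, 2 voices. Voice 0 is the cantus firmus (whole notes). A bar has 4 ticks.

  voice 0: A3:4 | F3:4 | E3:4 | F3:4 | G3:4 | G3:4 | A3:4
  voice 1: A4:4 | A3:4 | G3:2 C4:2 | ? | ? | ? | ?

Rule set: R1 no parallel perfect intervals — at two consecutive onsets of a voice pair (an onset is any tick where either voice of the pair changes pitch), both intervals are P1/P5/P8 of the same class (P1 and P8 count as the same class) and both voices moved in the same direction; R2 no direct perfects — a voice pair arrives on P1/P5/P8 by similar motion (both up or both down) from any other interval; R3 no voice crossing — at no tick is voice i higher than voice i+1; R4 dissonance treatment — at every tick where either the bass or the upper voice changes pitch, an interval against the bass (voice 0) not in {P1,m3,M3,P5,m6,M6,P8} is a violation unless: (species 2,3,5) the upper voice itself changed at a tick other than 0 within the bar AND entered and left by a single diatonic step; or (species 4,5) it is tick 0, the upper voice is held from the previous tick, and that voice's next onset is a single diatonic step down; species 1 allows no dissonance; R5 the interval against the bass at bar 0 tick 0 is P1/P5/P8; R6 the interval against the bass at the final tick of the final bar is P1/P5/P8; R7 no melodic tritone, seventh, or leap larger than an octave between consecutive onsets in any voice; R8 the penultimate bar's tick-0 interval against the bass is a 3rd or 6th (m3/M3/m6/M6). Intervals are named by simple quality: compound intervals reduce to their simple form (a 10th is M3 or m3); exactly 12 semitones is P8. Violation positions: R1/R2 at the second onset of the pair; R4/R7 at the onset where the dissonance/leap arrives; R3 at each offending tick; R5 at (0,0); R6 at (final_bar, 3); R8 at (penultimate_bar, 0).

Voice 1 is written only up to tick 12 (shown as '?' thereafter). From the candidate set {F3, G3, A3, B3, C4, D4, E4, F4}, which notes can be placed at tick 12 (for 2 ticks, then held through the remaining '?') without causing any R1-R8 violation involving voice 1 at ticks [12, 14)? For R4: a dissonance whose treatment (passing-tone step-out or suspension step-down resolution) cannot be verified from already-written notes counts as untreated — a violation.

{A3, C4, D4, F3}

F3: legal
G3: violates R4
A3: legal
B3: violates R4
C4: legal
D4: legal
E4: violates R4
F4: violates R2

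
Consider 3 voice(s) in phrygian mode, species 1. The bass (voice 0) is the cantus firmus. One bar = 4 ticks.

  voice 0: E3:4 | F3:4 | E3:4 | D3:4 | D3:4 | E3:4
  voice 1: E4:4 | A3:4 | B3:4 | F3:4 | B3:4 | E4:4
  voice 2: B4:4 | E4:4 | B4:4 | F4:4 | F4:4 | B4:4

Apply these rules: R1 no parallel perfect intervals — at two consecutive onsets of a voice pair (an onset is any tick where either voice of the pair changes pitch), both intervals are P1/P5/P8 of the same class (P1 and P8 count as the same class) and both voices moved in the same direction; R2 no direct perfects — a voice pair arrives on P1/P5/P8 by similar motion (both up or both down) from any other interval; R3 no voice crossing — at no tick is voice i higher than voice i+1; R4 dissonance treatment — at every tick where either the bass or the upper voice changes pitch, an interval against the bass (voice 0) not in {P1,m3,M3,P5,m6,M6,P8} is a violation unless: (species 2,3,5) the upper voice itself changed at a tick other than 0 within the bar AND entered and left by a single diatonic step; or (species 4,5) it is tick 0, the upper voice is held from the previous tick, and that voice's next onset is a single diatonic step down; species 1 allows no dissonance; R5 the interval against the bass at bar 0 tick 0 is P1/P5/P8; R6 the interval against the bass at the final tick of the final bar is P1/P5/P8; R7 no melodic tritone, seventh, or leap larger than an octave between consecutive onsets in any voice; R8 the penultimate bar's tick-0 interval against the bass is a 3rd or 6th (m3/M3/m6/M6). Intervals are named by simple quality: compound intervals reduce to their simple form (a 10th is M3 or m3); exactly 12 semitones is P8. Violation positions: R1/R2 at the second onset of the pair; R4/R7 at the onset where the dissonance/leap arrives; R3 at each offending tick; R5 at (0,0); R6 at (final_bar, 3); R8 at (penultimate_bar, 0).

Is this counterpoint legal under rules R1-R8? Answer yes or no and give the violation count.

No (11 violations)

bar 0: v0=E3 v1=E4 v2=B4 (P5)
bar 1: v0=F3 v1=A3 v2=E4 (M7)
bar 2: v0=E3 v1=B3 v2=B4 (P5)
bar 3: v0=D3 v1=F3 v2=F4 (m3)
bar 4: v0=D3 v1=B3 v2=F4 (m3)
bar 5: v0=E3 v1=E4 v2=B4 (P5)
  R1 @ bar1.0: E4/B4 P5 -> A3/E4 P5 similar
  R4 @ bar1.0: F3/E4 M7 untreated
  R2 @ bar2.0: A3/E4 P5 -> B3/B4 P8 similar
  R1 @ bar3.0: B3/B4 P8 -> F3/F4 P8 similar
  R7 @ bar3.0: B3->F3 leap 6st
  R7 @ bar3.0: B4->F4 leap 6st
  R7 @ bar4.0: F3->B3 leap 6st
  R2 @ bar5.0: D3/B3 M6 -> E3/E4 P8 similar
  R2 @ bar5.0: D3/F4 m3 -> E3/B4 P5 similar
  R2 @ bar5.0: B3/F4 TT -> E4/B4 P5 similar
  R7 @ bar5.0: F4->B4 leap 6st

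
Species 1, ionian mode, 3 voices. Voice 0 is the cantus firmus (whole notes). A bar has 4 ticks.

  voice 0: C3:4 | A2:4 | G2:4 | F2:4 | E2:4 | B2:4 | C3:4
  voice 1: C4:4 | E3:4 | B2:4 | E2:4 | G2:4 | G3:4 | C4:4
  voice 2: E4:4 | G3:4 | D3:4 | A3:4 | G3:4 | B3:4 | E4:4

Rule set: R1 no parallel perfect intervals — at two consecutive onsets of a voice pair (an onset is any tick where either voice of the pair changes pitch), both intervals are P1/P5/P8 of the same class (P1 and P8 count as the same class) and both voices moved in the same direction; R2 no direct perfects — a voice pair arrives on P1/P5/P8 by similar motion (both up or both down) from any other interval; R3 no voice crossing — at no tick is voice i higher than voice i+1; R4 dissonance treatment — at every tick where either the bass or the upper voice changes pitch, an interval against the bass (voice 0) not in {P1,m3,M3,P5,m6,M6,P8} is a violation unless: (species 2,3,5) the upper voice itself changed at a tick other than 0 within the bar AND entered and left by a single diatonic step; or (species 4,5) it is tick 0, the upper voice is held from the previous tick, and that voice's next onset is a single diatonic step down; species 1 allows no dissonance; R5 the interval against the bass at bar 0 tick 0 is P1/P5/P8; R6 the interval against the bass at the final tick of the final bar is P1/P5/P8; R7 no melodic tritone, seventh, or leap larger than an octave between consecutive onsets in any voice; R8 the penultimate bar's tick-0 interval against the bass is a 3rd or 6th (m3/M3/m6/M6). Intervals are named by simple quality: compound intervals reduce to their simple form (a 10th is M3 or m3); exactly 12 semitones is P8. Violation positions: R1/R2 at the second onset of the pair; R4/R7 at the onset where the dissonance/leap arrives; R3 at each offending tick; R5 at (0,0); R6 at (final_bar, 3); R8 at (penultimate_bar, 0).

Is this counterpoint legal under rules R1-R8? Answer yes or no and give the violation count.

No (13 violations)

bar 0: v0=C3 v1=C4 v2=E4 (M3)
bar 1: v0=A2 v1=E3 v2=G3 (m7)
bar 2: v0=G2 v1=B2 v2=D3 (P5)
bar 3: v0=F2 v1=E2 v2=A3 (M3)
bar 4: v0=E2 v1=G2 v2=G3 (m3)
bar 5: v0=B2 v1=G3 v2=B3 (P8)
bar 6: v0=C3 v1=C4 v2=E4 (M3)
  R5 @ bar0.0: opens on M3
  R2 @ bar1.0: C3/C4 P8 -> A2/E3 P5 similar
  R4 @ bar1.0: A2/G3 m7 untreated
  R2 @ bar2.0: A2/G3 m7 -> G2/D3 P5 similar
  R3 @ bar3.0: F2 above E2
  R4 @ bar3.0: F2/E2 m2 untreated
  R3 @ bar3.1: F2 above E2
  R3 @ bar3.2: F2 above E2
  R3 @ bar3.3: F2 above E2
  R2 @ bar5.0: E2/G3 m3 -> B2/B3 P8 similar
  R8 @ bar5.0: penult P8 not 3rd/6th
  R2 @ bar6.0: B2/G3 m6 -> C3/C4 P8 similar
  R6 @ bar6.3: closes on M3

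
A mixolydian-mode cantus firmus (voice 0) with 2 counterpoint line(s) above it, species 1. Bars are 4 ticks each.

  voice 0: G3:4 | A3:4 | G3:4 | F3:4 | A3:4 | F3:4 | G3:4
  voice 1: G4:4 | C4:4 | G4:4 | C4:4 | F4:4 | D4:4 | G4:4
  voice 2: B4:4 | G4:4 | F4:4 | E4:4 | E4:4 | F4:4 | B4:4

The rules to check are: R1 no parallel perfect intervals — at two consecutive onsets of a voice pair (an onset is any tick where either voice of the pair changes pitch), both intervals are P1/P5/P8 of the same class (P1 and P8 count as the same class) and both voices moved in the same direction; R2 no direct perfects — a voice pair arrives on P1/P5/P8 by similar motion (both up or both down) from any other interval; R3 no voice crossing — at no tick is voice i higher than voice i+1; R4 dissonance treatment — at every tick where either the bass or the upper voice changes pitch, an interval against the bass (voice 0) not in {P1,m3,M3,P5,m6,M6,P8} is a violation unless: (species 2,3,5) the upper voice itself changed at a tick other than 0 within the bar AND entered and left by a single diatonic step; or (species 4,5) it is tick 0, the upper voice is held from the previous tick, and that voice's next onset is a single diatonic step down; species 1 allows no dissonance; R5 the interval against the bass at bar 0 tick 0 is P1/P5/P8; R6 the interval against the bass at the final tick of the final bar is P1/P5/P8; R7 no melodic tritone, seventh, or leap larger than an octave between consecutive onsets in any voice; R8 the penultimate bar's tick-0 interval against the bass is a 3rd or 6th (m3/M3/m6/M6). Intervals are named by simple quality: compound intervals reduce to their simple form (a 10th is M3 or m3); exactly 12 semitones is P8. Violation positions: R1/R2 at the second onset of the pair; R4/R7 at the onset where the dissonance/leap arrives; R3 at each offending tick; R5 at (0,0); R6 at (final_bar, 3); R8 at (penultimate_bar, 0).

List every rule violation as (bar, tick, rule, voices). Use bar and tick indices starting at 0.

(0, 0, R5, (0, 2))
(1, 0, R2, (1, 2))
(1, 0, R4, (0, 2))
(2, 0, R3, (1, 2))
(2, 0, R4, (0, 2))
(2, 1, R3, (1, 2))
(2, 2, R3, (1, 2))
(2, 3, R3, (1, 2))
(3, 0, R2, (0, 1))
(3, 0, R4, (0, 2))
(4, 0, R3, (1, 2))
(4, 1, R3, (1, 2))
(4, 2, R3, (1, 2))
(4, 3, R3, (1, 2))
(5, 0, R8, (0, 2))
(6, 0, R2, (0, 1))
(6, 0, R7, (2,))
(6, 3, R6, (0, 2))

bar 0: v0=G3 v1=G4 v2=B4 downbeat M3
bar 1: v0=A3 v1=C4 v2=G4 downbeat m7
bar 2: v0=G3 v1=G4 v2=F4 downbeat m7
bar 3: v0=F3 v1=C4 v2=E4 downbeat M7
bar 4: v0=A3 v1=F4 v2=E4 downbeat P5
bar 5: v0=F3 v1=D4 v2=F4 downbeat P8
bar 6: v0=G3 v1=G4 v2=B4 downbeat M3
  -> R5 @ bar 0 tick 0 v(0, 2): opens on M3
  -> R2 @ bar 1 tick 0 v(1, 2): G4/B4 M3 -> C4/G4 P5 similar
  -> R4 @ bar 1 tick 0 v(0, 2): A3/G4 m7 untreated
  -> R3 @ bar 2 tick 0 v(1, 2): G4 above F4
  -> R4 @ bar 2 tick 0 v(0, 2): G3/F4 m7 untreated
  -> R3 @ bar 2 tick 1 v(1, 2): G4 above F4
  -> R3 @ bar 2 tick 2 v(1, 2): G4 above F4
  -> R3 @ bar 2 tick 3 v(1, 2): G4 above F4
  -> R2 @ bar 3 tick 0 v(0, 1): G3/G4 P8 -> F3/C4 P5 similar
  -> R4 @ bar 3 tick 0 v(0, 2): F3/E4 M7 untreated
  -> R3 @ bar 4 tick 0 v(1, 2): F4 above E4
  -> R3 @ bar 4 tick 1 v(1, 2): F4 above E4
  -> R3 @ bar 4 tick 2 v(1, 2): F4 above E4
  -> R3 @ bar 4 tick 3 v(1, 2): F4 above E4
  -> R8 @ bar 5 tick 0 v(0, 2): penult P8 not 3rd/6th
  -> R2 @ bar 6 tick 0 v(0, 1): F3/D4 M6 -> G3/G4 P8 similar
  -> R7 @ bar 6 tick 0 v(2,): F4->B4 leap 6st
  -> R6 @ bar 6 tick 3 v(0, 2): closes on M3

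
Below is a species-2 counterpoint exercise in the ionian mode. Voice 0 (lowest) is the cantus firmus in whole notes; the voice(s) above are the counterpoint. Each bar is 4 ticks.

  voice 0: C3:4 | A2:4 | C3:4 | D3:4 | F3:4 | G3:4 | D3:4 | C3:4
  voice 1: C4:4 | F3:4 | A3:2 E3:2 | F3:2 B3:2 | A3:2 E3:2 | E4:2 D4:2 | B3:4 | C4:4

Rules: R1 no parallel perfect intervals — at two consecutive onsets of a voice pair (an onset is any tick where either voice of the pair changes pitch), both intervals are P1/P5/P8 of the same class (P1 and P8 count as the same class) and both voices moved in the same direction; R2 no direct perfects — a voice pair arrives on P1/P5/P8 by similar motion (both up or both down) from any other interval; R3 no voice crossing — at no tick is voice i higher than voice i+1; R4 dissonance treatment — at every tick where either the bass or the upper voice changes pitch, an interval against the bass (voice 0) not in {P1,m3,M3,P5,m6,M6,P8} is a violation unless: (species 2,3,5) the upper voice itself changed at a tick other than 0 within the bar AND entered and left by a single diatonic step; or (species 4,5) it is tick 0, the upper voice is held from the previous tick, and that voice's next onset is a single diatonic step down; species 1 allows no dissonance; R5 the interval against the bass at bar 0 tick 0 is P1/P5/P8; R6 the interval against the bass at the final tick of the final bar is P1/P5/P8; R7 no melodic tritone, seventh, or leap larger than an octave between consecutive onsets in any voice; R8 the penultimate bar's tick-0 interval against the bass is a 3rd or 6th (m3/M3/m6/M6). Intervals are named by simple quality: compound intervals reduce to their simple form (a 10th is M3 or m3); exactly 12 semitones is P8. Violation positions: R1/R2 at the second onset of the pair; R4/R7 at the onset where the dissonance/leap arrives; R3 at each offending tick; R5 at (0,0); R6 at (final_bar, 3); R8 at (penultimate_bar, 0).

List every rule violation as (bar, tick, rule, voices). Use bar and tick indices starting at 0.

bar 0: v0=C3 v1=C4 downbeat P8
bar 1: v0=A2 v1=F3 downbeat m6
bar 2: v0=C3 v1=A3 downbeat M6
bar 3: v0=D3 v1=F3 downbeat m3
bar 4: v0=F3 v1=A3 downbeat M3
bar 5: v0=G3 v1=E4 downbeat M6
bar 6: v0=D3 v1=B3 downbeat M6
bar 7: v0=C3 v1=C4 downbeat P8
  -> R7 @ bar 3 tick 2 v(1,): F3->B3 leap 6st
  -> R3 @ bar 4 tick 2 v(0, 1): F3 above E3
  -> R4 @ bar 4 tick 2 v(0, 1): F3/E3 m2 untreated
  -> R3 @ bar 4 tick 3 v(0, 1): F3 above E3

(3, 2, R7, (1,))
(4, 2, R3, (0, 1))
(4, 2, R4, (0, 1))
(4, 3, R3, (0, 1))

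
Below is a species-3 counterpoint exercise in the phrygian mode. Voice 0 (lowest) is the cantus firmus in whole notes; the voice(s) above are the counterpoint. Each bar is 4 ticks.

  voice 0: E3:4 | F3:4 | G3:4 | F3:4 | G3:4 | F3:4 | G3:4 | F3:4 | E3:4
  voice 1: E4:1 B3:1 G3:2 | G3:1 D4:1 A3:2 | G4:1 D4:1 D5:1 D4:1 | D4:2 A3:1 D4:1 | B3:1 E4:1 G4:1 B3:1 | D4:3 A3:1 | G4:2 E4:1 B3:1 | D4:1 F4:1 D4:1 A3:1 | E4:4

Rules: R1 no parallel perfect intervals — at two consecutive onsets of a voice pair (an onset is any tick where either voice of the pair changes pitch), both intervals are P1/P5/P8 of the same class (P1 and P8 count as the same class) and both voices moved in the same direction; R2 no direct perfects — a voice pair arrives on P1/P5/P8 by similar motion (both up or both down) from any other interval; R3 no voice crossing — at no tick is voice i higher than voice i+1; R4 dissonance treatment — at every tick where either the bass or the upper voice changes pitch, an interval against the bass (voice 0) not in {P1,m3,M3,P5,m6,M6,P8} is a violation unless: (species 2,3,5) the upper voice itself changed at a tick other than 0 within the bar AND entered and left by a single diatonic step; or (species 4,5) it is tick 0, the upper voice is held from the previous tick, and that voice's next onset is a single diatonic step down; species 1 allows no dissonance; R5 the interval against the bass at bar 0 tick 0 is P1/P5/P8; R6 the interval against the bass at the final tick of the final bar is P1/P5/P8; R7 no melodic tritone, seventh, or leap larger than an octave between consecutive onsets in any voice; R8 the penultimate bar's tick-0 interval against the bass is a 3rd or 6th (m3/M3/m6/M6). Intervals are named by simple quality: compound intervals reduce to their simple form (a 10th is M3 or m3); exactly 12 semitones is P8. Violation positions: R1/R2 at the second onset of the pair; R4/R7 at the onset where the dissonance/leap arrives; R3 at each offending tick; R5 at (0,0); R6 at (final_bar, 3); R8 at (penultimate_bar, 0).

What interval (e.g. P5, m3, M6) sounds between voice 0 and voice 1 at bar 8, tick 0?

voice 0=E3 voice 1=E4 -> P8

P8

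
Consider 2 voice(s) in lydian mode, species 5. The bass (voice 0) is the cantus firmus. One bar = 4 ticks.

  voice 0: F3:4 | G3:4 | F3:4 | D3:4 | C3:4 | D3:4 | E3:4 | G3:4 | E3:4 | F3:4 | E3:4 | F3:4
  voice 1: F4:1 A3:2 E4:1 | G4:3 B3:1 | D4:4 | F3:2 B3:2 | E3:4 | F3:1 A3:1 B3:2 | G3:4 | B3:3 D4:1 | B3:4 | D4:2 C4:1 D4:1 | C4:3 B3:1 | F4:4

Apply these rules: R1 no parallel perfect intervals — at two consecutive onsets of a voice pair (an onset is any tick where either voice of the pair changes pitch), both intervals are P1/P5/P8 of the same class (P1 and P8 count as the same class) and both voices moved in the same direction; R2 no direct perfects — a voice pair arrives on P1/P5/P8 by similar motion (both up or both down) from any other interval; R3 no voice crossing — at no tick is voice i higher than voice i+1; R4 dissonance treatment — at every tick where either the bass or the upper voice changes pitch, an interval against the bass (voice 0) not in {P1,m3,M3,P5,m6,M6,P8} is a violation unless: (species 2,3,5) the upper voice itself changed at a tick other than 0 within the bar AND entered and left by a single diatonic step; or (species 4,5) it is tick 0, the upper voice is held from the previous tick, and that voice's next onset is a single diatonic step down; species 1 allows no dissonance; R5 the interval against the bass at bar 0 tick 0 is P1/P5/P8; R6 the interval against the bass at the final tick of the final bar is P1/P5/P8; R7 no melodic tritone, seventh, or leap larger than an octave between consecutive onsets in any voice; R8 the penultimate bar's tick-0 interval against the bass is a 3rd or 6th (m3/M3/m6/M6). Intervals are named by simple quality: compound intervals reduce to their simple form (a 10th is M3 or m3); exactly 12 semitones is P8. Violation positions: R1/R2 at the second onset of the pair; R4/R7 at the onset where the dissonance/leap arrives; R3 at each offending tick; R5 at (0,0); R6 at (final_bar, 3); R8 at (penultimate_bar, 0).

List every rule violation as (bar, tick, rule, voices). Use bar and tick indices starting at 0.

(0, 3, R4, (0, 1))
(1, 0, R2, (0, 1))
(3, 2, R7, (1,))
(8, 0, R1, (0, 1))
(11, 0, R2, (0, 1))
(11, 0, R7, (1,))

bar 0: v0=F3 v1=F4 downbeat P8
bar 1: v0=G3 v1=G4 downbeat P8
bar 2: v0=F3 v1=D4 downbeat M6
bar 3: v0=D3 v1=F3 downbeat m3
bar 4: v0=C3 v1=E3 downbeat M3
bar 5: v0=D3 v1=F3 downbeat m3
bar 6: v0=E3 v1=G3 downbeat m3
bar 7: v0=G3 v1=B3 downbeat M3
bar 8: v0=E3 v1=B3 downbeat P5
bar 9: v0=F3 v1=D4 downbeat M6
bar 10: v0=E3 v1=C4 downbeat m6
bar 11: v0=F3 v1=F4 downbeat P8
  -> R4 @ bar 0 tick 3 v(0, 1): F3/E4 M7 untreated
  -> R2 @ bar 1 tick 0 v(0, 1): F3/E4 M7 -> G3/G4 P8 similar
  -> R7 @ bar 3 tick 2 v(1,): F3->B3 leap 6st
  -> R1 @ bar 8 tick 0 v(0, 1): G3/D4 P5 -> E3/B3 P5 similar
  -> R2 @ bar 11 tick 0 v(0, 1): E3/B3 P5 -> F3/F4 P8 similar
  -> R7 @ bar 11 tick 0 v(1,): B3->F4 leap 6st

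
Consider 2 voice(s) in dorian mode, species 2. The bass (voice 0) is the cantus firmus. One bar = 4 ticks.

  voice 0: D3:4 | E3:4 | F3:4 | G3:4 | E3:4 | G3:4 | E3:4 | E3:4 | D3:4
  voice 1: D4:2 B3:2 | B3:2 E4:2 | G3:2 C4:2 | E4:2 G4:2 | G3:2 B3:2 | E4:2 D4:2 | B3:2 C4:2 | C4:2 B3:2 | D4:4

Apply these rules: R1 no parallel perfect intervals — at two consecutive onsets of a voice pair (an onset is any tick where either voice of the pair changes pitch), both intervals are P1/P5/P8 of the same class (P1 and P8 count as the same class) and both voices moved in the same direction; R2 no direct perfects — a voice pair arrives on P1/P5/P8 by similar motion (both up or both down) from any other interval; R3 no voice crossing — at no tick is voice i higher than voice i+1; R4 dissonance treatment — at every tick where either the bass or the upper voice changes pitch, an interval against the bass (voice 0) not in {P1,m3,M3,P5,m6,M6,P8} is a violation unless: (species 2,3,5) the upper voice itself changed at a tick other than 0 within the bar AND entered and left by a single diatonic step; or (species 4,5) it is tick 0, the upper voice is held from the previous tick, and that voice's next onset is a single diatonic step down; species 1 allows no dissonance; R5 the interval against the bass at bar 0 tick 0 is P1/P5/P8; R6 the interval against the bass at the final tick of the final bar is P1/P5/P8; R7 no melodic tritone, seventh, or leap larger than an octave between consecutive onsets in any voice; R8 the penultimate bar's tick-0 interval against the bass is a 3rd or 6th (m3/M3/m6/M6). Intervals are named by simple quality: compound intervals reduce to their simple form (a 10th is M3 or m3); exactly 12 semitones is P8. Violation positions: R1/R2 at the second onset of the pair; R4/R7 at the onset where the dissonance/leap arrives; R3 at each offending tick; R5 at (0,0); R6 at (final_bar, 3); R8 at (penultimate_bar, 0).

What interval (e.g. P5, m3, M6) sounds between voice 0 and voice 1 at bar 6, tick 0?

voice 0=E3 voice 1=B3 -> P5

P5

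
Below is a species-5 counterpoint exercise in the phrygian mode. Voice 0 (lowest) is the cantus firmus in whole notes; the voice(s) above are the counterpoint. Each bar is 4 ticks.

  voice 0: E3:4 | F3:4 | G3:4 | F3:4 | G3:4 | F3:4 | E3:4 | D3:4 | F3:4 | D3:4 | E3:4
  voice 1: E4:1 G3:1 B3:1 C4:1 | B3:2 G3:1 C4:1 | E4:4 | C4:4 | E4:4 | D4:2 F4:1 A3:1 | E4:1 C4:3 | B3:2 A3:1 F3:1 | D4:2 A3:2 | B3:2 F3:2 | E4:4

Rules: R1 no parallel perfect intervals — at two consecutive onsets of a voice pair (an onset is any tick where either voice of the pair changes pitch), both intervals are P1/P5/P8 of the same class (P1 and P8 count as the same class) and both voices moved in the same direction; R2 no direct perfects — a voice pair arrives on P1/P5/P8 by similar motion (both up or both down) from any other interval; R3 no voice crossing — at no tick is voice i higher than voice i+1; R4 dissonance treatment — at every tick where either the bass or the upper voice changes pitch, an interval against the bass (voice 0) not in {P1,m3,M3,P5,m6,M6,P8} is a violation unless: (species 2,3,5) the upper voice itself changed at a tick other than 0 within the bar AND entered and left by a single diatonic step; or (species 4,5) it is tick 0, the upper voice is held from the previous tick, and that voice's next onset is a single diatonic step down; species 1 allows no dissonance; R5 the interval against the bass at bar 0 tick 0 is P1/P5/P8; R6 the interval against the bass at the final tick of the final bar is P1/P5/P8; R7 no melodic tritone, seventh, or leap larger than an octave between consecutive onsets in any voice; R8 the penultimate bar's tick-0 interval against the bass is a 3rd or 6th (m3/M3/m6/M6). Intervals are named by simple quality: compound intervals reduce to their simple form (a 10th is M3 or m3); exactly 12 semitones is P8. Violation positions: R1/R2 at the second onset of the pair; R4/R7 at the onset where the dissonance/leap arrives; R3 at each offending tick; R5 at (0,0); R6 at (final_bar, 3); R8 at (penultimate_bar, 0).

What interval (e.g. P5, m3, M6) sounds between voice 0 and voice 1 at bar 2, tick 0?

M6

voice 0=G3 voice 1=E4 -> M6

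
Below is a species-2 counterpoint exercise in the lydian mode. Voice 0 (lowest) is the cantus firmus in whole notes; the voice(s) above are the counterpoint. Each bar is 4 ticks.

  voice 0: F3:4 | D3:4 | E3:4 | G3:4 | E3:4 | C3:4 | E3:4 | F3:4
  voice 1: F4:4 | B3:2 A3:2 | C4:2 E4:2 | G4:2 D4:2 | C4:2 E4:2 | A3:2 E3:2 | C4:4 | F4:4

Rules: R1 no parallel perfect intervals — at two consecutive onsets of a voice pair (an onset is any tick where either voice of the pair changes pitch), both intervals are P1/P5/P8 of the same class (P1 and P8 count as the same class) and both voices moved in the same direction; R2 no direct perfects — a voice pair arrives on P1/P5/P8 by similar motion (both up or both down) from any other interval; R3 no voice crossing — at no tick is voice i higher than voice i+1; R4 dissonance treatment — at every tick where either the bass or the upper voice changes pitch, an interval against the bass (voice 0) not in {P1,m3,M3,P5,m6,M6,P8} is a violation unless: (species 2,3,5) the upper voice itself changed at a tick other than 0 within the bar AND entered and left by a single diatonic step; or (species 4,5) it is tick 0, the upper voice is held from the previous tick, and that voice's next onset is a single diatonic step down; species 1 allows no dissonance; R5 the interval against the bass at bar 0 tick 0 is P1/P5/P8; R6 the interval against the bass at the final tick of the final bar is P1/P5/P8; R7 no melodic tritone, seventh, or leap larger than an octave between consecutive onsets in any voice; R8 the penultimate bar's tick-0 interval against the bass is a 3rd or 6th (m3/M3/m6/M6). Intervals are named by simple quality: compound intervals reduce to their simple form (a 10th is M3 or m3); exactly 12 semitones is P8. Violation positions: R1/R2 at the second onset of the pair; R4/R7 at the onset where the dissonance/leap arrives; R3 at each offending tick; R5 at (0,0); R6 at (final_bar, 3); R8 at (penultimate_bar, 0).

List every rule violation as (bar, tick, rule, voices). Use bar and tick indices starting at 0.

bar 0: v0=F3 v1=F4 downbeat P8
bar 1: v0=D3 v1=B3 downbeat M6
bar 2: v0=E3 v1=C4 downbeat m6
bar 3: v0=G3 v1=G4 downbeat P8
bar 4: v0=E3 v1=C4 downbeat m6
bar 5: v0=C3 v1=A3 downbeat M6
bar 6: v0=E3 v1=C4 downbeat m6
bar 7: v0=F3 v1=F4 downbeat P8
  -> R7 @ bar 1 tick 0 v(1,): F4->B3 leap 6st
  -> R1 @ bar 3 tick 0 v(0, 1): E3/E4 P8 -> G3/G4 P8 similar
  -> R2 @ bar 7 tick 0 v(0, 1): E3/C4 m6 -> F3/F4 P8 similar

(1, 0, R7, (1,))
(3, 0, R1, (0, 1))
(7, 0, R2, (0, 1))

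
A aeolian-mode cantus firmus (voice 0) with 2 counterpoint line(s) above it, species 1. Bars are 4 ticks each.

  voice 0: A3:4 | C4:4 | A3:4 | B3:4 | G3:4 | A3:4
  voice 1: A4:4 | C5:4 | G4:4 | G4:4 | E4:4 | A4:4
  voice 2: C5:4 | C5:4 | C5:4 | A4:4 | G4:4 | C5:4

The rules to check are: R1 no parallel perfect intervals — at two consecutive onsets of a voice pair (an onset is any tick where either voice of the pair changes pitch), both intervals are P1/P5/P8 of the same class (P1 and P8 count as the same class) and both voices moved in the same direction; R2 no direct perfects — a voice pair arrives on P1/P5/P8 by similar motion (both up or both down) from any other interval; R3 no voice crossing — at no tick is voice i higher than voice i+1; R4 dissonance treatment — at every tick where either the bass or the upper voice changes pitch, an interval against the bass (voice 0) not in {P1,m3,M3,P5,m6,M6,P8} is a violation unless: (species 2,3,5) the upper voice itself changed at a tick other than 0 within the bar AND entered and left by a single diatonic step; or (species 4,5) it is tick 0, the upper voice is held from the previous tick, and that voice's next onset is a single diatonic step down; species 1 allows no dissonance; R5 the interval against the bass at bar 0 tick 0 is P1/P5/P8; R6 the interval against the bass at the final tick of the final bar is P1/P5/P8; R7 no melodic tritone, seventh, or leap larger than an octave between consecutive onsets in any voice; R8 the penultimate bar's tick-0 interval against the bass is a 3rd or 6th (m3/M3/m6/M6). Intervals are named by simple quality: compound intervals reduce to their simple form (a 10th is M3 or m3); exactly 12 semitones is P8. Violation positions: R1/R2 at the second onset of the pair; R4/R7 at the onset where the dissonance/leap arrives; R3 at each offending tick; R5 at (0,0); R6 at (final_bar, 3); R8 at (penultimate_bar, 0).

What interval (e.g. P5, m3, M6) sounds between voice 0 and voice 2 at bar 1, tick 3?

voice 0=C4 voice 2=C5 -> P8

P8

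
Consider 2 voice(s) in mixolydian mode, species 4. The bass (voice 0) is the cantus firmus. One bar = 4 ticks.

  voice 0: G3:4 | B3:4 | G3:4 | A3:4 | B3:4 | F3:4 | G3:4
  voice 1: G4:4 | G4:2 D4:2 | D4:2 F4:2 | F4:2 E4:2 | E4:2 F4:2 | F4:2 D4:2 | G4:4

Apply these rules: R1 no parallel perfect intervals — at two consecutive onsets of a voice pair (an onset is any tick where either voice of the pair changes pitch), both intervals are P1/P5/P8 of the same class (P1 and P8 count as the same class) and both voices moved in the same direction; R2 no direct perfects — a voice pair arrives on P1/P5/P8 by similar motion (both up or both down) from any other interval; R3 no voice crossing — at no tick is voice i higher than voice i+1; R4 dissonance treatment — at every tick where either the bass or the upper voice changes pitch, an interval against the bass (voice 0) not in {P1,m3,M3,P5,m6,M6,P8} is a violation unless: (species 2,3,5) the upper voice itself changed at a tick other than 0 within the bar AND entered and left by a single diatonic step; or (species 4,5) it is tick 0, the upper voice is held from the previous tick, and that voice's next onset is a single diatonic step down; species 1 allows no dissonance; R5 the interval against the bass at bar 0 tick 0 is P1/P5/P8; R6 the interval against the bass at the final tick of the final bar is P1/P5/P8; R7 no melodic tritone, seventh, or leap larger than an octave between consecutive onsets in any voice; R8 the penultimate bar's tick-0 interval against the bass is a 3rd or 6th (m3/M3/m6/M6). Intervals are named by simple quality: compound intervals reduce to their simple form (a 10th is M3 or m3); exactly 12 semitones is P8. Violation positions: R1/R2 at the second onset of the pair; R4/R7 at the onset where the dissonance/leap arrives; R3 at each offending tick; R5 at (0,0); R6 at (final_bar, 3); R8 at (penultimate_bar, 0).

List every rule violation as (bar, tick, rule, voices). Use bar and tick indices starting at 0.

(2, 2, R4, (0, 1))
(4, 0, R4, (0, 1))
(4, 2, R4, (0, 1))
(5, 0, R7, (0,))
(5, 0, R8, (0, 1))
(6, 0, R2, (0, 1))

bar 0: v0=G3 v1=G4 downbeat P8
bar 1: v0=B3 v1=G4 downbeat m6
bar 2: v0=G3 v1=D4 downbeat P5
bar 3: v0=A3 v1=F4 downbeat m6
bar 4: v0=B3 v1=E4 downbeat P4
bar 5: v0=F3 v1=F4 downbeat P8
bar 6: v0=G3 v1=G4 downbeat P8
  -> R4 @ bar 2 tick 2 v(0, 1): G3/F4 m7 untreated
  -> R4 @ bar 4 tick 0 v(0, 1): B3/E4 P4 untreated
  -> R4 @ bar 4 tick 2 v(0, 1): B3/F4 TT untreated
  -> R7 @ bar 5 tick 0 v(0,): B3->F3 leap 6st
  -> R8 @ bar 5 tick 0 v(0, 1): penult P8 not 3rd/6th
  -> R2 @ bar 6 tick 0 v(0, 1): F3/D4 M6 -> G3/G4 P8 similar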